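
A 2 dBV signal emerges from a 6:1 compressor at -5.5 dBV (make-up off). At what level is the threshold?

Gain reduction = 2 − (-5.5) = 7.5 dB; output overshoot = GR / (R − 1) = 7.5 / 5 = 1.5 dB.
Threshold = output − output overshoot = -5.5 − 1.5 = -7 dBV.

-7 dBV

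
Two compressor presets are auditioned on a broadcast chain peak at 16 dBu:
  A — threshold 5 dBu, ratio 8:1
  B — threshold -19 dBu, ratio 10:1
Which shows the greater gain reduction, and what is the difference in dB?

A: overshoot 11 dB → output overshoot 1.375 dB → GR 9.625 dB.
B: overshoot 35 dB → output overshoot 3.5 dB → GR 31.5 dB.
Difference: 21.875 dB in favour of B.

B, by 21.875 dB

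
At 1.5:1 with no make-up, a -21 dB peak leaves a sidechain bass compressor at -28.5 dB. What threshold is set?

Let T be the threshold. Output overshoot = (input overshoot)/R, so -28.5 − T = (-21 − T)/1.5.
1.5·(-28.5 − T) = -21 − T → 0.5·T = -42.75 − (-21) = -21.75.
T = -21.75/0.5 = -43.5 dB.

-43.5 dB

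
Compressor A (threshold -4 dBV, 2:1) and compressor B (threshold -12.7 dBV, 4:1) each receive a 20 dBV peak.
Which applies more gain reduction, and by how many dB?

A: 24 dB over, compressed to 12 dB over, so 12 dB of GR.
B: 32.7 dB over, compressed to 8.175 dB over, so 24.525 dB of GR.
B reduces 12.525 dB more.

B, by 12.525 dB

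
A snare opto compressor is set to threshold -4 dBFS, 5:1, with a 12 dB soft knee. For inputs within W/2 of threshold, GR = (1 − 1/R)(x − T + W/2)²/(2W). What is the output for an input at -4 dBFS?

-5.2 dBFS

x − T + W/2 = -4 − (-4) + 6 = 6.
GR = (1 − 1/5) × 6² / 24 = 0.8 × 36 / 24 = 1.2 dB.
Output = -4 − 1.2 = -5.2 dBFS.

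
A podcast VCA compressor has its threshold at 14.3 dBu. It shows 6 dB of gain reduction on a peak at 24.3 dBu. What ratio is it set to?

2.5:1

Input overshoot = 24.3 − 14.3 = 10 dB.
Output overshoot = 10 − 6 = 4 dB.
Ratio = input overshoot / output overshoot = 10 / 4 = 2.5.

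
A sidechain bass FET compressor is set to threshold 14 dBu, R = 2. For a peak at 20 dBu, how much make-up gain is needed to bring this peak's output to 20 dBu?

The peak compresses to 14 + 6/2 = 17 dBu.
To reach 20 dBu requires 20 − 17 = 3 dB of make-up.

3 dB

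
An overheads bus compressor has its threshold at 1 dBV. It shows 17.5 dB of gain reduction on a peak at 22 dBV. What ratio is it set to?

Input overshoot = 22 − 1 = 21 dB.
Output overshoot = 21 − 17.5 = 3.5 dB.
Ratio = input overshoot / output overshoot = 21 / 3.5 = 6.

6:1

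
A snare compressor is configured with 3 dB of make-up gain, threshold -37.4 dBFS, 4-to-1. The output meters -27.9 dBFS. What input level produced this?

Stripping the +3 dB make-up gives -30.9 dBFS at the gain stage.
That's 6.5 dB above the -37.4 dBFS threshold.
Input overshoot = R × output overshoot = 26 dB → input = -37.4 + 26 = -11.4 dBFS.

-11.4 dBFS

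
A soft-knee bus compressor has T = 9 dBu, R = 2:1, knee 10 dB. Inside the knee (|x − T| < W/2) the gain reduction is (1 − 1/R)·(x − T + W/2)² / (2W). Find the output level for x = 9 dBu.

x − T + W/2 = 9 − 9 + 5 = 5.
GR = (1 − 1/2) × 5² / 20 = 0.5 × 25 / 20 = 0.625 dB.
Output = 9 − 0.625 = 8.375 dBu.

8.375 dBu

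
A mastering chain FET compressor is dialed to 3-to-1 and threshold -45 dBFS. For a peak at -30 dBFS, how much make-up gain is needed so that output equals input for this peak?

10 dB

The peak compresses to -45 + 15/3 = -40 dBFS.
To reach -30 dBFS requires -30 − (-40) = 10 dB of make-up.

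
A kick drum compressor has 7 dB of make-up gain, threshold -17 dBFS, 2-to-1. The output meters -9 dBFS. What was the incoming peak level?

Stripping the +7 dB make-up gives -16 dBFS at the gain stage.
That's 1 dB above the -17 dBFS threshold.
Input overshoot = R × output overshoot = 2 dB → input = -17 + 2 = -15 dBFS.

-15 dBFS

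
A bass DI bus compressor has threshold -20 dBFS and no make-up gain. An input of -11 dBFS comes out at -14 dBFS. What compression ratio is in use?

1.5:1

Input overshoot = -11 − (-20) = 9 dB; output overshoot = -14 − (-20) = 6 dB.
Ratio = 9 / 6 = 1.5.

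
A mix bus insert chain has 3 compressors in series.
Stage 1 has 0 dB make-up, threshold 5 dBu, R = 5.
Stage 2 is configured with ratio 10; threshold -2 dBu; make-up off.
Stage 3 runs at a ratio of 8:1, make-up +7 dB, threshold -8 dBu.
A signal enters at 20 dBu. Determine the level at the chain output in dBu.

-0.125 dBu

Stage 1: overshoot 15 dB → 15/5 = 3 dB → 8 dBu.
Stage 2: 10 dB above -2 dBu, reduced 10:1 to 1 dB above → -1 dBu.
Stage 3: overshoot 7 dB → 7/8 = 0.875 dB → -7.125 dBu; +7 dB make-up → -0.125 dBu.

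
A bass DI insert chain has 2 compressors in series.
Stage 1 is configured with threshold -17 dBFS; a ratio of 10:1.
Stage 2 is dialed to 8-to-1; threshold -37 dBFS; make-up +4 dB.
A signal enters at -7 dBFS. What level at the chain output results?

-30.375 dBFS

Stage 1: -7 dBFS is 10 dB over -17 dBFS; at 10:1 that becomes 1 dB over, giving -16 dBFS.
Stage 2: overshoot 21 dB → 21/8 = 2.625 dB → -34.375 dBFS; +4 dB make-up → -30.375 dBFS.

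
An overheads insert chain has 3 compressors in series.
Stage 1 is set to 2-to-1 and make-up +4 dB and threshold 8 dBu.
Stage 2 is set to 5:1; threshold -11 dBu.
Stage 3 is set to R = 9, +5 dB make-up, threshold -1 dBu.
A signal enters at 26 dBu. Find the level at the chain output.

0.4 dBu

Stage 1: overshoot 18 dB → 18/2 = 9 dB → 17 dBu; +4 dB make-up → 21 dBu.
Stage 2: 21 dBu is 32 dB over -11 dBu; at 5:1 that becomes 6.4 dB over, giving -4.6 dBu.
Stage 3: below threshold (-4.6 ≤ -1); passes unchanged; make-up brings it to 0.4 dBu.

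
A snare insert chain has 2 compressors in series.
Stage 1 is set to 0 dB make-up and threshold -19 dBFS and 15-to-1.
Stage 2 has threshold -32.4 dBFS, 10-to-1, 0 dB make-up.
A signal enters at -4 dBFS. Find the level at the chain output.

Stage 1: 15 dB above -19 dBFS, reduced 15:1 to 1 dB above → -18 dBFS.
Stage 2: overshoot 14.4 dB → 14.4/10 = 1.44 dB → -30.96 dBFS.

-30.96 dBFS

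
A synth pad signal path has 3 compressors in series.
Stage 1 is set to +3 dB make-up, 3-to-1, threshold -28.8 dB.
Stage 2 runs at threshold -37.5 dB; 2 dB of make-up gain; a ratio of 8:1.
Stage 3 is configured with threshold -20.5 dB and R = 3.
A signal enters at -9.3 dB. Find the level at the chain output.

-33.225 dB

Stage 1: -9.3 dB is 19.5 dB over -28.8 dB; at 3:1 that becomes 6.5 dB over, giving -22.3 dB; +3 dB make-up → -19.3 dB.
Stage 2: 18.2 dB above -37.5 dB, reduced 8:1 to 2.275 dB above → -35.225 dB; +2 dB make-up → -33.225 dB.
Stage 3: -33.225 dB is at or below the -20.5 dB threshold — no compression; output -33.225 dB.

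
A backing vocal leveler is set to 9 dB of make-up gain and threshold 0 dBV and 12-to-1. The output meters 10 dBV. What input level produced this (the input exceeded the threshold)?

Remove make-up: 10 − 9 = 1 dBV.
Post-compression overshoot = 1 − 0 = 1 dB.
Input overshoot = R × output overshoot = 12 dB → input = 0 + 12 = 12 dBV.

12 dBV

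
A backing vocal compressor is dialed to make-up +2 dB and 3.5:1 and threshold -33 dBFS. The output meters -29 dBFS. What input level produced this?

-26 dBFS

Before make-up, the level was -29 − 2 = -31 dBFS.
Post-compression overshoot = -31 − (-33) = 2 dB.
Before 3.5:1 compression the overshoot was 2 × 3.5 = 7 dB, so input = -33 + 7 = -26 dBFS.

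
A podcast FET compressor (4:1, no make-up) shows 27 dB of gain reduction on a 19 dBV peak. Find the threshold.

-17 dBV

Let T be the threshold. Output overshoot = (input overshoot)/R, so -8 − T = (19 − T)/4.
4·(-8 − T) = 19 − T → 3·T = -32 − 19 = -51.
T = -51/3 = -17 dBV.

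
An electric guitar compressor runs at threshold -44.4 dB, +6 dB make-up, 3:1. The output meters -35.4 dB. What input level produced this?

Stripping the +6 dB make-up gives -41.4 dB at the gain stage.
That's 3 dB above the -44.4 dB threshold.
Undo the ratio: input overshoot = 3 × 3 = 9 dB, giving input = -35.4 dB.

-35.4 dB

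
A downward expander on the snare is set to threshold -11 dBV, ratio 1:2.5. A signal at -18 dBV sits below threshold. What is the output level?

Below threshold, a 1:2.5 expander applies gain = (2.5−1)×(T − x) of attenuation.
(2.5−1) × 7 = 10.5 dB, so output = -18 − 10.5 = -28.5 dBV.

-28.5 dBV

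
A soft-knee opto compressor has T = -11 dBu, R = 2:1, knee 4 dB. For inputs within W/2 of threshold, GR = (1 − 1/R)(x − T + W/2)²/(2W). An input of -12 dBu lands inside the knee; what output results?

-12.0625 dBu

x − T + W/2 = -12 − (-11) + 2 = 1.
GR = (1 − 1/2) × 1² / 8 = 0.5 × 1 / 8 = 0.0625 dB.
Output = -12 − 0.0625 = -12.0625 dBu.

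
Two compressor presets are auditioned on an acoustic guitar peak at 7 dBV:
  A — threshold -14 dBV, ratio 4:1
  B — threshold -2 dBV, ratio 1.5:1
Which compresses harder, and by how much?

A: overshoot 21 dB → output overshoot 5.25 dB → GR 15.75 dB.
B: overshoot 9 dB → output overshoot 6 dB → GR 3 dB.
A applies 12.75 dB more gain reduction.

A, by 12.75 dB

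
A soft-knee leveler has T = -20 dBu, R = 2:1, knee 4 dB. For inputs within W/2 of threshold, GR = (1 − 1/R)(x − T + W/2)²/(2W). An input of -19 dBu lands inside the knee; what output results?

-19.5625 dBu

x − T + W/2 = -19 − (-20) + 2 = 3.
GR = (1 − 1/2) × 3² / 8 = 0.5 × 9 / 8 = 0.5625 dB.
Output = -19 − 0.5625 = -19.5625 dBu.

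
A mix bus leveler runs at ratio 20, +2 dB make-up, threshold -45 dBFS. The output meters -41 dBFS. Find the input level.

-5 dBFS

Remove make-up: -41 − 2 = -43 dBFS.
The compressed level sits -43 − (-45) = 2 dB over threshold.
Input overshoot = R × output overshoot = 40 dB → input = -45 + 40 = -5 dBFS.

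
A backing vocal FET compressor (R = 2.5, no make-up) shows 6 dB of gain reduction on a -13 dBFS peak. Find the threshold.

Let T be the threshold. Output overshoot = (input overshoot)/R, so -19 − T = (-13 − T)/2.5.
2.5·(-19 − T) = -13 − T → 1.5·T = -47.5 − (-13) = -34.5.
T = -34.5/1.5 = -23 dBFS.

-23 dBFS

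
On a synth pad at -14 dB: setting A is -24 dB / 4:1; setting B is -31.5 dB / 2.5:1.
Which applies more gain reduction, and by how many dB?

B, by 3 dB

A: GR = 10 − 10/4 = 7.5 dB.
B: GR = 17.5 − 17.5/2.5 = 10.5 dB.
B reduces 3 dB more.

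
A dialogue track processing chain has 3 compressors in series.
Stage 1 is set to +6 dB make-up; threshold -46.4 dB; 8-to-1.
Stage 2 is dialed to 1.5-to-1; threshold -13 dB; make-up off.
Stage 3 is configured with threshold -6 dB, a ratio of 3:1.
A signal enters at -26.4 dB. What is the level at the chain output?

Stage 1: 20 dB above -46.4 dB, reduced 8:1 to 2.5 dB above → -43.9 dB; +6 dB make-up → -37.9 dB.
Stage 2: -37.9 dB ≤ -13 dB, so stage 2 doesn't engage; output -37.9 dB.
Stage 3: -37.9 dB ≤ -6 dB, so stage 3 doesn't engage; output -37.9 dB.

-37.9 dB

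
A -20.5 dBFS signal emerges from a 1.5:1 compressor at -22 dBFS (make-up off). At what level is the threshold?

-25 dBFS

Gain reduction = -20.5 − (-22) = 1.5 dB; output overshoot = GR / (R − 1) = 1.5 / 0.5 = 3 dB.
Threshold = output − output overshoot = -22 − 3 = -25 dBFS.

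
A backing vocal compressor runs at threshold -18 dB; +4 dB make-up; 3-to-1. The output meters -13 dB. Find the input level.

-15 dB

Before make-up, the level was -13 − 4 = -17 dB.
The compressed level sits -17 − (-18) = 1 dB over threshold.
Undo the ratio: input overshoot = 1 × 3 = 3 dB, giving input = -15 dB.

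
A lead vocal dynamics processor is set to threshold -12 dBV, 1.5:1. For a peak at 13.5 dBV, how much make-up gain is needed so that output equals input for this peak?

8.5 dB

The peak compresses to -12 + 25.5/1.5 = 5 dBV.
To reach 13.5 dBV requires 13.5 − 5 = 8.5 dB of make-up.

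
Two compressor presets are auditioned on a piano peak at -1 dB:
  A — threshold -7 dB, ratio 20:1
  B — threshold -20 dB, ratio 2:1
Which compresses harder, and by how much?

B, by 3.8 dB

A: 6 dB over, compressed to 0.3 dB over, so 5.7 dB of GR.
B: 19 dB over, compressed to 9.5 dB over, so 9.5 dB of GR.
B reduces 3.8 dB more.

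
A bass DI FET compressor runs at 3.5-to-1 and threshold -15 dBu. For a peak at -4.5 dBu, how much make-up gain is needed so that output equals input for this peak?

Without make-up, output = threshold + overshoot/3.5 = -15 + 3 = -12 dBu.
Gap to target: 7.5 dB.

7.5 dB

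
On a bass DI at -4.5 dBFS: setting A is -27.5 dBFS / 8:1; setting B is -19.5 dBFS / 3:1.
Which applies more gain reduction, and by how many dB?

A, by 10.125 dB

A: overshoot 23 dB → output overshoot 2.875 dB → GR 20.125 dB.
B: overshoot 15 dB → output overshoot 5 dB → GR 10 dB.
A reduces 10.125 dB more.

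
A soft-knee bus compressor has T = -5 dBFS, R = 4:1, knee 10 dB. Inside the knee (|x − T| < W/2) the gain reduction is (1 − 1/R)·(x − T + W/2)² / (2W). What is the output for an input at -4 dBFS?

-5.35 dBFS

x − T + W/2 = -4 − (-5) + 5 = 6.
GR = (1 − 1/4) × 6² / 20 = 0.75 × 36 / 20 = 1.35 dB.
Output = -4 − 1.35 = -5.35 dBFS.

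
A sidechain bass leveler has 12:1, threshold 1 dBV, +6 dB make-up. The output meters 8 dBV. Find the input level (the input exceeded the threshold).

Stripping the +6 dB make-up gives 2 dBV at the gain stage.
That's 1 dB above the 1 dBV threshold.
Input overshoot = R × output overshoot = 12 dB → input = 1 + 12 = 13 dBV.

13 dBV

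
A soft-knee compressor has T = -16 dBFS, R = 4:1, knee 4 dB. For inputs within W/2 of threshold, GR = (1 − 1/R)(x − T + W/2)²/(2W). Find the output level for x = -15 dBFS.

x − T + W/2 = -15 − (-16) + 2 = 3.
GR = (1 − 1/4) × 3² / 8 = 0.75 × 9 / 8 = 0.84375 dB.
Output = -15 − 0.84375 = -15.84375 dBFS.

-15.84375 dBFS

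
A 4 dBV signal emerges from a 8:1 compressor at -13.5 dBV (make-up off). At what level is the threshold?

-16 dBV

Input is 20 dB above T (since output overshoot × R = input overshoot: (-13.5 − T)·8 = 4 − T gives T = -16 dBV).
Check: -16 + (4 − (-16))/8 = -16 + 2.5 = -13.5 dBV. ✓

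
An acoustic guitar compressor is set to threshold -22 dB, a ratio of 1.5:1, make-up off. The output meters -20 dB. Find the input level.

The compressed level sits -20 − (-22) = 2 dB over threshold.
Undo the ratio: input overshoot = 2 × 1.5 = 3 dB, giving input = -19 dB.

-19 dB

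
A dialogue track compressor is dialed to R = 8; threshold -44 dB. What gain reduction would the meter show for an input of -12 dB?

The signal is 32 dB above threshold.
At 8:1, output sits 32/8 = 4 dB above threshold.
So the signal is attenuated by 32 − 4 = 28 dB.

28 dB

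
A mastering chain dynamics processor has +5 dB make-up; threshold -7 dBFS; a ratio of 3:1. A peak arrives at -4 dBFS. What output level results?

-4 dBFS sits 3 dB over threshold.
The 3 dB excess becomes 1 dB after 3:1 reduction.
That puts the output at -6 dBFS; make-up adds 5 dB, giving -1 dBFS.

-1 dBFS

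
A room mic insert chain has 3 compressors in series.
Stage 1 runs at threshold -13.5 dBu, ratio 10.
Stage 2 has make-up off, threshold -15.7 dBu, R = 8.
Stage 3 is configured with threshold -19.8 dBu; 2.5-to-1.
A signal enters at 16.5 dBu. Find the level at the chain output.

Stage 1: 16.5 dBu is 30 dB over -13.5 dBu; at 10:1 that becomes 3 dB over, giving -10.5 dBu.
Stage 2: 5.2 dB above -15.7 dBu, reduced 8:1 to 0.65 dB above → -15.05 dBu.
Stage 3: -15.05 dBu is 4.75 dB over -19.8 dBu; at 2.5:1 that becomes 1.9 dB over, giving -17.9 dBu.

-17.9 dBu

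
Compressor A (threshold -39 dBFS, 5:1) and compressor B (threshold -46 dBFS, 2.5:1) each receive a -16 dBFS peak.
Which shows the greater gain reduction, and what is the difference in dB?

A: overshoot 23 dB → output overshoot 4.6 dB → GR 18.4 dB.
B: overshoot 30 dB → output overshoot 12 dB → GR 18 dB.
A reduces 0.4 dB more.

A, by 0.4 dB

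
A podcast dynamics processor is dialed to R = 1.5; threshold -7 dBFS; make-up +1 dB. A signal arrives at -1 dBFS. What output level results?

Overshoot: -1 − (-7) = 6 dB.
At 1.5:1 the overshoot is divided by 1.5, leaving 4 dB above threshold.
Output = -7 + 4 = -3 dBFS; make-up adds 1 dB, giving -2 dBFS.

-2 dBFS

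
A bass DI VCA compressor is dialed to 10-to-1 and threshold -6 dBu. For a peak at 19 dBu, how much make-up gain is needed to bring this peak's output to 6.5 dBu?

Without make-up, output = threshold + overshoot/10 = -6 + 2.5 = -3.5 dBu.
Gap to target: 10 dB.

10 dB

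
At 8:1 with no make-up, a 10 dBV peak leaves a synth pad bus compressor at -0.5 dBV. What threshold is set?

Gain reduction = 10 − (-0.5) = 10.5 dB; output overshoot = GR / (R − 1) = 10.5 / 7 = 1.5 dB.
Threshold = output − output overshoot = -0.5 − 1.5 = -2 dBV.

-2 dBV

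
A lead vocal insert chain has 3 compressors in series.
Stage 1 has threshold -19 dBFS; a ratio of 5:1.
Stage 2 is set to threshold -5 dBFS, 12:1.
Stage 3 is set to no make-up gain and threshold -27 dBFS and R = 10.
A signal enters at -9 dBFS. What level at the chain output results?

-26 dBFS

Stage 1: overshoot 10 dB → 10/5 = 2 dB → -17 dBFS.
Stage 2: below threshold (-17 ≤ -5); passes unchanged; output -17 dBFS.
Stage 3: overshoot 10 dB → 10/10 = 1 dB → -26 dBFS.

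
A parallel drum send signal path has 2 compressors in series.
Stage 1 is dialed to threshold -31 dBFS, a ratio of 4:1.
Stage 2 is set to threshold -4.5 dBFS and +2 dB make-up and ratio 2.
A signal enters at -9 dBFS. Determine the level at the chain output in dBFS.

-23.5 dBFS

Stage 1: -9 dBFS is 22 dB over -31 dBFS; at 4:1 that becomes 5.5 dB over, giving -25.5 dBFS.
Stage 2: -25.5 dBFS is at or below the -4.5 dBFS threshold — no compression; make-up brings it to -23.5 dBFS.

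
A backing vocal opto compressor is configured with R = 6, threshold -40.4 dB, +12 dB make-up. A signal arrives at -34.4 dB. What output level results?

-27.4 dB

Overshoot: -34.4 − (-40.4) = 6 dB.
The 6 dB excess becomes 1 dB after 6:1 reduction.
So the level is -40.4 + 1 = -39.4 dB; make-up adds 12 dB, giving -27.4 dB.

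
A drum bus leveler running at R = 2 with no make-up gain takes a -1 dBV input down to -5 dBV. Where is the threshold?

Gain reduction = -1 − (-5) = 4 dB; output overshoot = GR / (R − 1) = 4 / 1 = 4 dB.
Threshold = output − output overshoot = -5 − 4 = -9 dBV.

-9 dBV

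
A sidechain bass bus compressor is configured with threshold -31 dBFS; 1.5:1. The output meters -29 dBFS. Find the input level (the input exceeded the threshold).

Post-compression overshoot = -29 − (-31) = 2 dB.
Undo the ratio: input overshoot = 2 × 1.5 = 3 dB, giving input = -28 dBFS.

-28 dBFS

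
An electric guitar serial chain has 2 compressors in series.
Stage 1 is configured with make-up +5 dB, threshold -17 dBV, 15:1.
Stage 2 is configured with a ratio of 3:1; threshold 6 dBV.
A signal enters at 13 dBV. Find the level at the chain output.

Stage 1: 13 dBV is 30 dB over -17 dBV; at 15:1 that becomes 2 dB over, giving -15 dBV; +5 dB make-up → -10 dBV.
Stage 2: below threshold (-10 ≤ 6); passes unchanged; output -10 dBV.

-10 dBV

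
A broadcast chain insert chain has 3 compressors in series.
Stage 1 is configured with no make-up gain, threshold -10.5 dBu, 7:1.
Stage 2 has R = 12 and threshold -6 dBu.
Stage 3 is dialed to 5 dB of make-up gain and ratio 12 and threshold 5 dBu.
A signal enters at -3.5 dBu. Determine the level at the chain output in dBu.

Stage 1: 7 dB above -10.5 dBu, reduced 7:1 to 1 dB above → -9.5 dBu.
Stage 2: below threshold (-9.5 ≤ -6); passes unchanged; output -9.5 dBu.
Stage 3: -9.5 dBu ≤ 5 dBu, so stage 3 doesn't engage; make-up brings it to -4.5 dBu.

-4.5 dBu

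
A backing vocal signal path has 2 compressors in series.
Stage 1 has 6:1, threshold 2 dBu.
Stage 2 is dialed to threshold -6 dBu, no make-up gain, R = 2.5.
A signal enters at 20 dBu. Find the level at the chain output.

Stage 1: 20 dBu is 18 dB over 2 dBu; at 6:1 that becomes 3 dB over, giving 5 dBu.
Stage 2: overshoot 11 dB → 11/2.5 = 4.4 dB → -1.6 dBu.

-1.6 dBu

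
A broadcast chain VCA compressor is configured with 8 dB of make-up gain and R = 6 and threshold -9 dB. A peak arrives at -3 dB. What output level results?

-3 dB sits 6 dB over threshold.
At 6:1 the overshoot is divided by 6, leaving 1 dB above threshold.
Output = -9 + 1 = -8 dB; make-up adds 8 dB, giving 0 dB.

0 dB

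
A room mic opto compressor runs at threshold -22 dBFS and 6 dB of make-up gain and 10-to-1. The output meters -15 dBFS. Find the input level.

Remove make-up: -15 − 6 = -21 dBFS.
The compressed level sits -21 − (-22) = 1 dB over threshold.
Before 10:1 compression the overshoot was 1 × 10 = 10 dB, so input = -22 + 10 = -12 dBFS.

-12 dBFS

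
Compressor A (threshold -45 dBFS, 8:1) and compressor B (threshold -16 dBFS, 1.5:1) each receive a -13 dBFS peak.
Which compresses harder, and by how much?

A: 32 dB over, compressed to 4 dB over, so 28 dB of GR.
B: 3 dB over, compressed to 2 dB over, so 1 dB of GR.
Difference: 27 dB in favour of A.

A, by 27 dB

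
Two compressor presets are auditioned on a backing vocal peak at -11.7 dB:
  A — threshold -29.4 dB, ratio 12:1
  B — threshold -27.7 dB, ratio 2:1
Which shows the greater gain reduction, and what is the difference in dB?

A: 17.7 dB over, compressed to 1.475 dB over, so 16.225 dB of GR.
B: 16 dB over, compressed to 8 dB over, so 8 dB of GR.
A applies 8.225 dB more gain reduction.

A, by 8.225 dB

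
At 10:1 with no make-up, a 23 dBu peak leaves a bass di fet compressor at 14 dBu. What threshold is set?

13 dBu

Let T be the threshold. Output overshoot = (input overshoot)/R, so 14 − T = (23 − T)/10.
10·(14 − T) = 23 − T → 9·T = 140 − 23 = 117.
T = 117/9 = 13 dBu.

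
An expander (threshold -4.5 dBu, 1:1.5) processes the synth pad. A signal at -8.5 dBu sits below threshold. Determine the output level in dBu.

Below threshold, a 1:1.5 expander applies gain = (1.5−1)×(T − x) of attenuation.
(1.5−1) × 4 = 2 dB, so output = -8.5 − 2 = -10.5 dBu.

-10.5 dBu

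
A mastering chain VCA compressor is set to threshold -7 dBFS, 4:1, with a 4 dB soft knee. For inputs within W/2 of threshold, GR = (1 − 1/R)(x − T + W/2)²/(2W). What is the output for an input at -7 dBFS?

-7.375 dBFS

x − T + W/2 = -7 − (-7) + 2 = 2.
GR = (1 − 1/4) × 2² / 8 = 0.75 × 4 / 8 = 0.375 dB.
Output = -7 − 0.375 = -7.375 dBFS.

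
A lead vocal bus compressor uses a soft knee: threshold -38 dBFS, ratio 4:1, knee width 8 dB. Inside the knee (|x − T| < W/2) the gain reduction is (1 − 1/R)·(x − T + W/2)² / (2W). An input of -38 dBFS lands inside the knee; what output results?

x − T + W/2 = -38 − (-38) + 4 = 4.
GR = (1 − 1/4) × 4² / 16 = 0.75 × 16 / 16 = 0.75 dB.
Output = -38 − 0.75 = -38.75 dBFS.

-38.75 dBFS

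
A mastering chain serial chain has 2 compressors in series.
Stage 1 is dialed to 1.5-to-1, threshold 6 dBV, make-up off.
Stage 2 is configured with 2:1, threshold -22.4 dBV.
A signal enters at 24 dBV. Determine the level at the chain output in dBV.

Stage 1: overshoot 18 dB → 18/1.5 = 12 dB → 18 dBV.
Stage 2: 40.4 dB above -22.4 dBV, reduced 2:1 to 20.2 dB above → -2.2 dBV.

-2.2 dBV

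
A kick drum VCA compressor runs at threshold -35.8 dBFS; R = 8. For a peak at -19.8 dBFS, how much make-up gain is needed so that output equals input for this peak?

14 dB

Without make-up, output = threshold + overshoot/8 = -35.8 + 2 = -33.8 dBFS.
Gap to target: 14 dB.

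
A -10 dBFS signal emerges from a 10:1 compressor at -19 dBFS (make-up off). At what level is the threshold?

Input is 10 dB above T (since output overshoot × R = input overshoot: (-19 − T)·10 = -10 − T gives T = -20 dBFS).
Check: -20 + (-10 − (-20))/10 = -20 + 1 = -19 dBFS. ✓

-20 dBFS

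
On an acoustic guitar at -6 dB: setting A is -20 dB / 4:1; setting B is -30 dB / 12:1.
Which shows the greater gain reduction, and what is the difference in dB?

B, by 11.5 dB

A: GR = 14 − 14/4 = 10.5 dB.
B: GR = 24 − 24/12 = 22 dB.
B applies 11.5 dB more gain reduction.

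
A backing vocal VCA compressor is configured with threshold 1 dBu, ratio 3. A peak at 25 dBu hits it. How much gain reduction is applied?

Overshoot = 25 − 1 = 24 dB.
A 3:1 ratio leaves 8 dB of that excess.
So the signal is attenuated by 24 − 8 = 16 dB.

16 dB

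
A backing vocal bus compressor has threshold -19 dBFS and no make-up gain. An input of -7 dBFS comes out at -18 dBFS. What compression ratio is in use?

12:1

Input overshoot = -7 − (-19) = 12 dB; output overshoot = -18 − (-19) = 1 dB.
Ratio = 12 / 1 = 12.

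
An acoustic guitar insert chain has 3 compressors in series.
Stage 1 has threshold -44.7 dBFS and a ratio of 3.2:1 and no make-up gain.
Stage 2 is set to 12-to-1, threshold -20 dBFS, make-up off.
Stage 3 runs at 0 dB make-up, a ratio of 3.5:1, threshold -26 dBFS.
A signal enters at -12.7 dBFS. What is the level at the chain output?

-34.7 dBFS

Stage 1: 32 dB above -44.7 dBFS, reduced 3.2:1 to 10 dB above → -34.7 dBFS.
Stage 2: -34.7 dBFS is at or below the -20 dBFS threshold — no compression; output -34.7 dBFS.
Stage 3: -34.7 dBFS is at or below the -26 dBFS threshold — no compression; output -34.7 dBFS.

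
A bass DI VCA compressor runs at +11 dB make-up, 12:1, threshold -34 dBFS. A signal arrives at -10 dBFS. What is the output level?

The input is 24 dB above the -34 dBFS threshold.
The 24 dB excess becomes 2 dB after 12:1 reduction.
Output = -34 + 2 = -32 dBFS; make-up adds 11 dB, giving -21 dBFS.

-21 dBFS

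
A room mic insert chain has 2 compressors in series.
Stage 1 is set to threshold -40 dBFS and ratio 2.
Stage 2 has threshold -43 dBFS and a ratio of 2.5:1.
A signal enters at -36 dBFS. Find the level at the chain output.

Stage 1: 4 dB above -40 dBFS, reduced 2:1 to 2 dB above → -38 dBFS.
Stage 2: 5 dB above -43 dBFS, reduced 2.5:1 to 2 dB above → -41 dBFS.

-41 dBFS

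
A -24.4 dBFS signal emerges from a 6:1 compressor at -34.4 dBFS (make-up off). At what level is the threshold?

Let T be the threshold. Output overshoot = (input overshoot)/R, so -34.4 − T = (-24.4 − T)/6.
6·(-34.4 − T) = -24.4 − T → 5·T = -206.4 − (-24.4) = -182.
T = -182/5 = -36.4 dBFS.

-36.4 dBFS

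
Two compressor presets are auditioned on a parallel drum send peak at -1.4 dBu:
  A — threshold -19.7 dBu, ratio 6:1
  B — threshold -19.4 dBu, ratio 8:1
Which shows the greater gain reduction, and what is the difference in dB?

A: 18.3 dB over, compressed to 3.05 dB over, so 15.25 dB of GR.
B: 18 dB over, compressed to 2.25 dB over, so 15.75 dB of GR.
Difference: 0.5 dB in favour of B.

B, by 0.5 dB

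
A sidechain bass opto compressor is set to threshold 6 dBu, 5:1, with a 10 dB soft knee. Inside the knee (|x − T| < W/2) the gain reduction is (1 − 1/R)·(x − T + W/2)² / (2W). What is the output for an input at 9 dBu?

x − T + W/2 = 9 − 6 + 5 = 8.
GR = (1 − 1/5) × 8² / 20 = 0.8 × 64 / 20 = 2.56 dB.
Output = 9 − 2.56 = 6.44 dBu.

6.44 dBu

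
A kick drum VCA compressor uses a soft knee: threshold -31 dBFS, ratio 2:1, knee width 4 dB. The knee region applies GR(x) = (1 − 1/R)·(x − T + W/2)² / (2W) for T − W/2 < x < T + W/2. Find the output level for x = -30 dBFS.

x − T + W/2 = -30 − (-31) + 2 = 3.
GR = (1 − 1/2) × 3² / 8 = 0.5 × 9 / 8 = 0.5625 dB.
Output = -30 − 0.5625 = -30.5625 dBFS.

-30.5625 dBFS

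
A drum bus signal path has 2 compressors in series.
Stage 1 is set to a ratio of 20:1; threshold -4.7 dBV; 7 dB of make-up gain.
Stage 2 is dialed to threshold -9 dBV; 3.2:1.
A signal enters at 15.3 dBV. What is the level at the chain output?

-5.15625 dBV

Stage 1: 15.3 dBV is 20 dB over -4.7 dBV; at 20:1 that becomes 1 dB over, giving -3.7 dBV; +7 dB make-up → 3.3 dBV.
Stage 2: 3.3 dBV is 12.3 dB over -9 dBV; at 3.2:1 that becomes 3.84375 dB over, giving -5.15625 dBV.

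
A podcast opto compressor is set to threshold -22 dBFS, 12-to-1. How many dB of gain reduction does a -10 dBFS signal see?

11 dB

Overshoot = -10 − (-22) = 12 dB.
A 12:1 ratio leaves 1 dB of that excess.
Gain reduction = 12 − 1 = 11 dB.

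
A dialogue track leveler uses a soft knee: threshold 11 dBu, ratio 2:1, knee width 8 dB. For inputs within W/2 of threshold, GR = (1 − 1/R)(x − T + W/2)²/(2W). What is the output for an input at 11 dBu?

10.5 dBu

x − T + W/2 = 11 − 11 + 4 = 4.
GR = (1 − 1/2) × 4² / 16 = 0.5 × 16 / 16 = 0.5 dB.
Output = 11 − 0.5 = 10.5 dBu.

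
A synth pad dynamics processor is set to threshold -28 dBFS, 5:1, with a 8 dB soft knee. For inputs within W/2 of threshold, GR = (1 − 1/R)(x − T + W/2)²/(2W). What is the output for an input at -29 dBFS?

x − T + W/2 = -29 − (-28) + 4 = 3.
GR = (1 − 1/5) × 3² / 16 = 0.8 × 9 / 16 = 0.45 dB.
Output = -29 − 0.45 = -29.45 dBFS.

-29.45 dBFS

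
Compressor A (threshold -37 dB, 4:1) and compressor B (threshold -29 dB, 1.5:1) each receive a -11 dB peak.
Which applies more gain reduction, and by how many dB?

A, by 13.5 dB

A: overshoot 26 dB → output overshoot 6.5 dB → GR 19.5 dB.
B: overshoot 18 dB → output overshoot 12 dB → GR 6 dB.
A applies 13.5 dB more gain reduction.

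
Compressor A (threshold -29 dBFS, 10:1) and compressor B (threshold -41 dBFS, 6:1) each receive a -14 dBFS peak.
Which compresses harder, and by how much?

B, by 9 dB

A: 15 dB over, compressed to 1.5 dB over, so 13.5 dB of GR.
B: 27 dB over, compressed to 4.5 dB over, so 22.5 dB of GR.
Difference: 9 dB in favour of B.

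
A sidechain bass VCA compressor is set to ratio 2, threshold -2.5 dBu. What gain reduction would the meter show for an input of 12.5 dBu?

7.5 dB

Overshoot = 12.5 − (-2.5) = 15 dB.
A 2:1 ratio leaves 7.5 dB of that excess.
GR = overshoot in − overshoot out = 15 − 7.5 = 7.5 dB.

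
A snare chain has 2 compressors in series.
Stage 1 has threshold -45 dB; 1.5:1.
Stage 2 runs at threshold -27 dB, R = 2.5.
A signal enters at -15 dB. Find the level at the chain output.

Stage 1: 30 dB above -45 dB, reduced 1.5:1 to 20 dB above → -25 dB.
Stage 2: -25 dB is 2 dB over -27 dB; at 2.5:1 that becomes 0.8 dB over, giving -26.2 dB.

-26.2 dB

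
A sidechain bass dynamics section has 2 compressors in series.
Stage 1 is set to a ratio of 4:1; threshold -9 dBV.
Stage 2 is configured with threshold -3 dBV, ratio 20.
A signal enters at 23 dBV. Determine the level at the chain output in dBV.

Stage 1: overshoot 32 dB → 32/4 = 8 dB → -1 dBV.
Stage 2: -1 dBV is 2 dB over -3 dBV; at 20:1 that becomes 0.1 dB over, giving -2.9 dBV.

-2.9 dBV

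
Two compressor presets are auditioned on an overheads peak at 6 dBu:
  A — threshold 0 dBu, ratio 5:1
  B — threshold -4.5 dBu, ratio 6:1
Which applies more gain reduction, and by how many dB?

B, by 3.95 dB

A: 6 dB over, compressed to 1.2 dB over, so 4.8 dB of GR.
B: 10.5 dB over, compressed to 1.75 dB over, so 8.75 dB of GR.
Difference: 3.95 dB in favour of B.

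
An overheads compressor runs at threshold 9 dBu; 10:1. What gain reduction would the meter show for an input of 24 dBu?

The signal is 15 dB above threshold.
At 10:1, output sits 15/10 = 1.5 dB above threshold.
GR = overshoot in − overshoot out = 15 − 1.5 = 13.5 dB.

13.5 dB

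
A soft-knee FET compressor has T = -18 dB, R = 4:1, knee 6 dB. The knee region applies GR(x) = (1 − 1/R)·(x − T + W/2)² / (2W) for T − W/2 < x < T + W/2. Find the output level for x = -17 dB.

-18 dB

x − T + W/2 = -17 − (-18) + 3 = 4.
GR = (1 − 1/4) × 4² / 12 = 0.75 × 16 / 12 = 1 dB.
Output = -17 − 1 = -18 dB.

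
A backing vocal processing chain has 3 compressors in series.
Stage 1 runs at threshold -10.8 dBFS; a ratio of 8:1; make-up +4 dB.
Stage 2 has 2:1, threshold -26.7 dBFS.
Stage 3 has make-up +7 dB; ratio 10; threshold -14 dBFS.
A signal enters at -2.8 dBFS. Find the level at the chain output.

-9.25 dBFS

Stage 1: -2.8 dBFS is 8 dB over -10.8 dBFS; at 8:1 that becomes 1 dB over, giving -9.8 dBFS; +4 dB make-up → -5.8 dBFS.
Stage 2: overshoot 20.9 dB → 20.9/2 = 10.45 dB → -16.25 dBFS.
Stage 3: -16.25 dBFS is at or below the -14 dBFS threshold — no compression; make-up brings it to -9.25 dBFS.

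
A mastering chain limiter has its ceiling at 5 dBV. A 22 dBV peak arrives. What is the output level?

At ∞:1, everything above 5 dBV is held at the ceiling.

5 dBV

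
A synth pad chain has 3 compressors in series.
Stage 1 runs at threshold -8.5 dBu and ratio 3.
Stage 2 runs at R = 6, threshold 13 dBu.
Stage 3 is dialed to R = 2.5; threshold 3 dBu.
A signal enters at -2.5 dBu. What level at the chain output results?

-6.5 dBu

Stage 1: 6 dB above -8.5 dBu, reduced 3:1 to 2 dB above → -6.5 dBu.
Stage 2: -6.5 dBu is at or below the 13 dBu threshold — no compression; output -6.5 dBu.
Stage 3: below threshold (-6.5 ≤ 3); passes unchanged; output -6.5 dBu.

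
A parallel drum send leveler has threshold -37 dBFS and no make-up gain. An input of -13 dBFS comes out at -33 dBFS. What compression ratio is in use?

6:1

Input overshoot = -13 − (-37) = 24 dB; output overshoot = -33 − (-37) = 4 dB.
Ratio = 24 / 4 = 6.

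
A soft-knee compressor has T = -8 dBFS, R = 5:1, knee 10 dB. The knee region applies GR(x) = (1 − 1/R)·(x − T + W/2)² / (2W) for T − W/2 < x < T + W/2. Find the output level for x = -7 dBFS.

-8.44 dBFS

x − T + W/2 = -7 − (-8) + 5 = 6.
GR = (1 − 1/5) × 6² / 20 = 0.8 × 36 / 20 = 1.44 dB.
Output = -7 − 1.44 = -8.44 dBFS.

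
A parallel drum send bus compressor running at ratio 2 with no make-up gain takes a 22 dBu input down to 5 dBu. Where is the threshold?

-12 dBu

Input is 34 dB above T (since output overshoot × R = input overshoot: (5 − T)·2 = 22 − T gives T = -12 dBu).
Check: -12 + (22 − (-12))/2 = -12 + 17 = 5 dBu. ✓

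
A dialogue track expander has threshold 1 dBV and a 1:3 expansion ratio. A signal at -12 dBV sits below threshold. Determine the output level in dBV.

-38 dBV

Below threshold, a 1:3 expander applies gain = (3−1)×(T − x) of attenuation.
(3−1) × 13 = 26 dB, so output = -12 − 26 = -38 dBV.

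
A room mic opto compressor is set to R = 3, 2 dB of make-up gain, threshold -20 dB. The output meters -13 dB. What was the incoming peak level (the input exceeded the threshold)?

Stripping the +2 dB make-up gives -15 dB at the gain stage.
That's 5 dB above the -20 dB threshold.
Undo the ratio: input overshoot = 5 × 3 = 15 dB, giving input = -5 dB.

-5 dB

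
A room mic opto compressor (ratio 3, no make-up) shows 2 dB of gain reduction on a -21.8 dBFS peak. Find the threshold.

Input is 3 dB above T (since output overshoot × R = input overshoot: (-23.8 − T)·3 = -21.8 − T gives T = -24.8 dBFS).
Check: -24.8 + (-21.8 − (-24.8))/3 = -24.8 + 1 = -23.8 dBFS. ✓

-24.8 dBFS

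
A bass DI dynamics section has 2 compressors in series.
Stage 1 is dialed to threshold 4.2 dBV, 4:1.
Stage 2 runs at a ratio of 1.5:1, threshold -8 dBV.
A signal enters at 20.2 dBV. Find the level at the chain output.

2.8 dBV

Stage 1: overshoot 16 dB → 16/4 = 4 dB → 8.2 dBV.
Stage 2: 8.2 dBV is 16.2 dB over -8 dBV; at 1.5:1 that becomes 10.8 dB over, giving 2.8 dBV.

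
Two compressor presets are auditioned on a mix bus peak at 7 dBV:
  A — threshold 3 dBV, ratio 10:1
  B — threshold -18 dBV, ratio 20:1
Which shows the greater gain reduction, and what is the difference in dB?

B, by 20.15 dB

A: overshoot 4 dB → output overshoot 0.4 dB → GR 3.6 dB.
B: overshoot 25 dB → output overshoot 1.25 dB → GR 23.75 dB.
B applies 20.15 dB more gain reduction.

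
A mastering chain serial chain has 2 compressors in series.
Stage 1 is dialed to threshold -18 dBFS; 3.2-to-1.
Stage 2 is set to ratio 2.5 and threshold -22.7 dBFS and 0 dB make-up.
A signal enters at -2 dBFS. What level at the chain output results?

Stage 1: -2 dBFS is 16 dB over -18 dBFS; at 3.2:1 that becomes 5 dB over, giving -13 dBFS.
Stage 2: -13 dBFS is 9.7 dB over -22.7 dBFS; at 2.5:1 that becomes 3.88 dB over, giving -18.82 dBFS.

-18.82 dBFS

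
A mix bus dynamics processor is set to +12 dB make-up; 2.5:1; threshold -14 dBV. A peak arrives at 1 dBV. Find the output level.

4 dBV

1 dBV sits 15 dB over threshold.
The 15 dB excess becomes 6 dB after 2.5:1 reduction.
That puts the output at -8 dBV; make-up adds 12 dB, giving 4 dBV.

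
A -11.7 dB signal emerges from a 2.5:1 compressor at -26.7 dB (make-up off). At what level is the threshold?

-36.7 dB

Gain reduction = -11.7 − (-26.7) = 15 dB; output overshoot = GR / (R − 1) = 15 / 1.5 = 10 dB.
Threshold = output − output overshoot = -26.7 − 10 = -36.7 dB.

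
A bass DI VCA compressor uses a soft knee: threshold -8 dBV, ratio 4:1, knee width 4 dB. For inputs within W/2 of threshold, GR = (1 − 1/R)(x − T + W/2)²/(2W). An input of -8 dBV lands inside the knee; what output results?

-8.375 dBV

x − T + W/2 = -8 − (-8) + 2 = 2.
GR = (1 − 1/4) × 2² / 8 = 0.75 × 4 / 8 = 0.375 dB.
Output = -8 − 0.375 = -8.375 dBV.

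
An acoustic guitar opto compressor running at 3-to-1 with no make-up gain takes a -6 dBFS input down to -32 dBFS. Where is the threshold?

Let T be the threshold. Output overshoot = (input overshoot)/R, so -32 − T = (-6 − T)/3.
3·(-32 − T) = -6 − T → 2·T = -96 − (-6) = -90.
T = -90/2 = -45 dBFS.

-45 dBFS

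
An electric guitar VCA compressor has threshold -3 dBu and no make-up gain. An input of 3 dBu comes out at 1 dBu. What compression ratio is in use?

1.5:1

Input overshoot = 3 − (-3) = 6 dB; output overshoot = 1 − (-3) = 4 dB.
Ratio = 6 / 4 = 1.5.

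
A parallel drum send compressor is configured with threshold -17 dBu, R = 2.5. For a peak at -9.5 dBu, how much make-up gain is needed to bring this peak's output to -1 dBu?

Without make-up, output = threshold + overshoot/2.5 = -17 + 3 = -14 dBu.
Gap to target: 13 dB.

13 dB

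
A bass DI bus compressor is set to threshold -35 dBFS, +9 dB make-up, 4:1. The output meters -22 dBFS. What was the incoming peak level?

Remove make-up: -22 − 9 = -31 dBFS.
The compressed level sits -31 − (-35) = 4 dB over threshold.
Input overshoot = R × output overshoot = 16 dB → input = -35 + 16 = -19 dBFS.

-19 dBFS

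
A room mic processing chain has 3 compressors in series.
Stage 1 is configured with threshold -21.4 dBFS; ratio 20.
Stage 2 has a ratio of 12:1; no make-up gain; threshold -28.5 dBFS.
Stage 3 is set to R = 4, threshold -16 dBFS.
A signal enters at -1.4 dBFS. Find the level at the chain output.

Stage 1: overshoot 20 dB → 20/20 = 1 dB → -20.4 dBFS.
Stage 2: 8.1 dB above -28.5 dBFS, reduced 12:1 to 0.675 dB above → -27.825 dBFS.
Stage 3: -27.825 dBFS ≤ -16 dBFS, so stage 3 doesn't engage; output -27.825 dBFS.

-27.825 dBFS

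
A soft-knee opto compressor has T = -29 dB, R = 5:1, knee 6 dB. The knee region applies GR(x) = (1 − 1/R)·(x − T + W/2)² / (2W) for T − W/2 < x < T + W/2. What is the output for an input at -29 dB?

x − T + W/2 = -29 − (-29) + 3 = 3.
GR = (1 − 1/5) × 3² / 12 = 0.8 × 9 / 12 = 0.6 dB.
Output = -29 − 0.6 = -29.6 dB.

-29.6 dB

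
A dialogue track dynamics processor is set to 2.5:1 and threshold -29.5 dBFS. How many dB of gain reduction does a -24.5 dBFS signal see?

3 dB

Overshoot = -24.5 − (-29.5) = 5 dB.
After 2.5:1 compression the overshoot becomes 5/2.5 = 2 dB.
Gain reduction = 5 − 2 = 3 dB.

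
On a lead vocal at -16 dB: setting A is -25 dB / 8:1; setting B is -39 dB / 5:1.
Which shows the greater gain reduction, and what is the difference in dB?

A: overshoot 9 dB → output overshoot 1.125 dB → GR 7.875 dB.
B: overshoot 23 dB → output overshoot 4.6 dB → GR 18.4 dB.
B applies 10.525 dB more gain reduction.

B, by 10.525 dB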